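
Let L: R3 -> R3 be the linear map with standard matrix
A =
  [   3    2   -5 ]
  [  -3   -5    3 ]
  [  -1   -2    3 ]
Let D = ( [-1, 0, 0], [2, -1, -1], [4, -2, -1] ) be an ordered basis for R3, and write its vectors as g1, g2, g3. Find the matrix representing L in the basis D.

[[-3, -1, -3], [1, 2, 1], [-2, 1, 2]]

With P the matrix whose columns are g1, ..., g3, [L]_D = P^(-1) A P.
Column by column: L(g1) = A g1 = [-3, 3, 1]; its D-coordinates [-3, 1, -2] give column 1.
Continuing for each basis vector yields [L]_D = [[-3, -1, -3], [1, 2, 1], [-2, 1, 2]].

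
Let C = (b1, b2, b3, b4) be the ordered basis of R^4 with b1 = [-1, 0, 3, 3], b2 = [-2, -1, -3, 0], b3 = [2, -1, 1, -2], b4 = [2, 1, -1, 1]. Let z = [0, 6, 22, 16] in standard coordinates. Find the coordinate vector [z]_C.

[4, -4, -2, 0]

[z]_C is the unique c with M c = z, where M has columns b1, ..., b4.
Gaussian elimination on [M | z] yields c = (4, -4, -2, 0).
Check: 4b1 - 4b2 - 2b3 + 0·b4 = [0, 6, 22, 16].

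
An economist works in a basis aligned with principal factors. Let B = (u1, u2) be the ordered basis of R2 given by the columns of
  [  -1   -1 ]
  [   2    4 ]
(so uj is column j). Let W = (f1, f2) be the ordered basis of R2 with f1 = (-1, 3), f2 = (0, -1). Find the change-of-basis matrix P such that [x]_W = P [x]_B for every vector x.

Take x = uj: its B-coordinates are the j-th standard unit vector, so P e_j — column j of P — equals [uj]_W.
u1 = f1 + f2, giving column 1 = (1, 1); repeating for each j gives P = [[1, 1], [1, -1]].

[[1, 1], [1, -1]]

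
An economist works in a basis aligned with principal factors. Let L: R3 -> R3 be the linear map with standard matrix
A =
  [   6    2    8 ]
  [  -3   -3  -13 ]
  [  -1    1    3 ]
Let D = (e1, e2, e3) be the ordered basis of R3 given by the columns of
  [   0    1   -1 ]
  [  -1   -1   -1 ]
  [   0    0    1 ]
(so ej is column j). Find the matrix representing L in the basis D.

The j-th column of [L]_D is [L(ej)]_D.
L(e1) = A e1 = <-2, 3, -1> = e1 - 3e2 - e3, so column 1 is <1, -3, -1>.
Repeating for e2, e3 and assembling the columns gives [[1, 0, 1], [-3, 2, 3], [-1, -2, 3]].

[[1, 0, 1], [-3, 2, 3], [-1, -2, 3]]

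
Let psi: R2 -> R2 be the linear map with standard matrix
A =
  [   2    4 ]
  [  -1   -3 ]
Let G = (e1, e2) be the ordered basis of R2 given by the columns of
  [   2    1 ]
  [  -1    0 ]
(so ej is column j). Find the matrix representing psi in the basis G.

The j-th column of [psi]_G is [psi(ej)]_G.
psi(e1) = A e1 = <0, 1> = -e1 + 2e2, so column 1 is <-1, 2>.
Repeating for e2 and assembling the columns gives [[-1, 1], [2, 0]].

[[-1, 1], [2, 0]]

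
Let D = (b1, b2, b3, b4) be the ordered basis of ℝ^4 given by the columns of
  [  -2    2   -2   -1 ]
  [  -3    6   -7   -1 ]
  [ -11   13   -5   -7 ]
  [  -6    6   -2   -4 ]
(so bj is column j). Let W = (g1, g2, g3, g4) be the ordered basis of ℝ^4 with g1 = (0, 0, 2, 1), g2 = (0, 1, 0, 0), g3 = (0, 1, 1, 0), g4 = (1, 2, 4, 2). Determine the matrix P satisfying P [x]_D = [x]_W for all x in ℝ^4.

Take x = bj: its D-coordinates are the j-th standard unit vector, so P e_j — column j of P — equals [bj]_W.
b1 = -2g1 + 0·g2 + g3 - 2g4, giving column 1 = (-2, 0, 1, -2); repeating for each j gives P = [[-2, 2, 2, -2], [0, 1, -2, 0], [1, 1, -1, 1], [-2, 2, -2, -1]].

[[-2, 2, 2, -2], [0, 1, -2, 0], [1, 1, -1, 1], [-2, 2, -2, -1]]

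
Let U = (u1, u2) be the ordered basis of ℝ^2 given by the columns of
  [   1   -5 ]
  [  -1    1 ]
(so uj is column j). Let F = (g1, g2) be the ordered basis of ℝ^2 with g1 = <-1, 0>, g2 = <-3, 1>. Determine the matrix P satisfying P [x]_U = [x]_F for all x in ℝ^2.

Take x = uj: its U-coordinates are the j-th standard unit vector, so P e_j — column j of P — equals [uj]_F.
u1 = 2g1 - g2, giving column 1 = <2, -1>; repeating for each j gives P = [[2, 2], [-1, 1]].

[[2, 2], [-1, 1]]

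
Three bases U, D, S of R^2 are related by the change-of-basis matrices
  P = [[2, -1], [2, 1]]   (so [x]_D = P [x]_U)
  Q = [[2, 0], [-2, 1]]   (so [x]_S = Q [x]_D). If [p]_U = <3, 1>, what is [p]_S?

Apply P to get D-coordinates <5, 7>, then Q to get S-coordinates.
The result is [p]_S = <10, -3>.

<10, -3>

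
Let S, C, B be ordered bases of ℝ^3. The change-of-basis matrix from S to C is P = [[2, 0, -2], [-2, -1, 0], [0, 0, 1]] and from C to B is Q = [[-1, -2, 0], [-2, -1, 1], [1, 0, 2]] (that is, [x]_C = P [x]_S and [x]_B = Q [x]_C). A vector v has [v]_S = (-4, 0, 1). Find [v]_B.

Composing the changes, [v]_B = Q P [v]_S.
Q P = [[2, 2, 2], [-2, 1, 5], [2, 0, 0]]; applying this to (-4, 0, 1) gives (-6, 13, -8).

(-6, 13, -8)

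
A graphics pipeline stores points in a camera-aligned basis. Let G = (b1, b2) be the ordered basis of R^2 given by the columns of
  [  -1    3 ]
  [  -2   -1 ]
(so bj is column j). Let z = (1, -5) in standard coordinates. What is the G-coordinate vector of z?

(2, 1)

We seek scalars with c_1 b1 + c_2 b2 = z; equivalently solve M c = z where the columns of M are b1, b2.
System: -c_1 + 3c_2 = 1, -2c_1 - c_2 = -5; solving gives c_1 = 2, c_2 = 1.
Check: 2b1 + b2 = (1, -5).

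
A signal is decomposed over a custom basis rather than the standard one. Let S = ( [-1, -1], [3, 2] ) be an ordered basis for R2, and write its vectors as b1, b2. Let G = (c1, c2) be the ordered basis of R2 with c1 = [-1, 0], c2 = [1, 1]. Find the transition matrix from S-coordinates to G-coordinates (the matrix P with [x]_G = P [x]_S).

[[0, -1], [-1, 2]]

Column j of P is [bj]_G, since P maps S-coordinates to G-coordinates.
Expressing b1 in G: b1 = 0·c1 - c2, so column 1 of P is [0, -1].
Doing the same for each bj gives P = [[0, -1], [-1, 2]].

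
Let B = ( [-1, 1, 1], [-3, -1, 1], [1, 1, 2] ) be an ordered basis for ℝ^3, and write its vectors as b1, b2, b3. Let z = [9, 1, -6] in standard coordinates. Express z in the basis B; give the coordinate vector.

We seek scalars with c_1 b1 + ... + c_3 b3 = z; equivalently solve M c = z where the columns of M are b1, ..., b3.
Row-reducing the augmented matrix [M | z] gives c = (-1, -3, -1).
Check: -b1 - 3b2 - b3 = [9, 1, -6].

[-1, -3, -1]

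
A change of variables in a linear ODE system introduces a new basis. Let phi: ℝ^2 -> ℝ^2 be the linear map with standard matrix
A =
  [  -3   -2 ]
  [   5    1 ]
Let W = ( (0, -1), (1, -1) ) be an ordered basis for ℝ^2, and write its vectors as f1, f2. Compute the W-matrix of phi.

[[-1, -3], [2, -1]]

Let P have columns f1, f2. Then [phi]_W = P^(-1) A P.
Here det P = 1, so P^(-1) is integer; computing A P first and then P^(-1)(A P) gives [[-1, -3], [2, -1]].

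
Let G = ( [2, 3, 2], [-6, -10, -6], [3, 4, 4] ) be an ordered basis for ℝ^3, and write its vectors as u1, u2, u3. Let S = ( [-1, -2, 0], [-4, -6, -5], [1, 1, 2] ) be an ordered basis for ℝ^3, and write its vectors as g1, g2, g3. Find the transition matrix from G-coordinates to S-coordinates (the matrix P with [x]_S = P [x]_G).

Take x = uj: its G-coordinates are the j-th standard unit vector, so P e_j — column j of P — equals [uj]_S.
u1 = -g1 + 0·g2 + g3, giving column 1 = [-1, 0, 1]; repeating for each j gives P = [[-1, 0, -1], [0, 2, 0], [1, 2, 2]].

[[-1, 0, -1], [0, 2, 0], [1, 2, 2]]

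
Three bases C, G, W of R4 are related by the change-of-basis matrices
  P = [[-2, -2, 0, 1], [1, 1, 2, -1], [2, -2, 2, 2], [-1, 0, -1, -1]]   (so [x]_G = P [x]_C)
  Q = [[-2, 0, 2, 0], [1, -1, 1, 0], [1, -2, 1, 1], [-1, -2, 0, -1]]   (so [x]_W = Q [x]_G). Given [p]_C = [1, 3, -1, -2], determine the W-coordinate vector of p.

[0, -24, -26, 0]

Composing the changes, [p]_W = Q P [p]_C.
Q P = [[8, 0, 4, 2], [-1, -5, 0, 4], [-3, -6, -3, 4], [1, 0, -3, 2]]; applying this to [1, 3, -1, -2] gives [0, -24, -26, 0].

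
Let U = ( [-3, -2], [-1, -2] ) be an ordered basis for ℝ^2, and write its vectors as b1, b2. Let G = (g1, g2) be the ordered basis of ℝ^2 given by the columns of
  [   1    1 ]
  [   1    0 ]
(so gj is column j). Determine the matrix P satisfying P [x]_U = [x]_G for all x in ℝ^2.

[[-2, -2], [-1, 1]]

Column j of P is [bj]_G, since P maps U-coordinates to G-coordinates.
Expressing b1 in G: b1 = -2g1 - g2, so column 1 of P is [-2, -1].
Doing the same for each bj gives P = [[-2, -2], [-1, 1]].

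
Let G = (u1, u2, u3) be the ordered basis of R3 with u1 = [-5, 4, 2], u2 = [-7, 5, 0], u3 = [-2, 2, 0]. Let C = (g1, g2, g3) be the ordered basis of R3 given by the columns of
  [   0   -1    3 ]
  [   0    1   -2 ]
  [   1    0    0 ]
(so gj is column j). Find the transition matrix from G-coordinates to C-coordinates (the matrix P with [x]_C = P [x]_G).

Column j of P is [uj]_C, since P maps G-coordinates to C-coordinates.
Expressing u1 in C: u1 = 2g1 + 2g2 - g3, so column 1 of P is [2, 2, -1].
Doing the same for each uj gives P = [[2, 0, 0], [2, 1, 2], [-1, -2, 0]].

[[2, 0, 0], [2, 1, 2], [-1, -2, 0]]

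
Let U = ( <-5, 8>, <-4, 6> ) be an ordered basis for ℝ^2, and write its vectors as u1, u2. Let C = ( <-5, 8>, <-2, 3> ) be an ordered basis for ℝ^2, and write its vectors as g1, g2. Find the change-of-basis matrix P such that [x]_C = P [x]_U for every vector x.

[[1, 0], [0, 2]]

Let M have columns uj and N have columns gj. Then for every x, N [x]_C = x = M [x]_U, so P = N^(-1) M.
Since det N = 1, N^(-1) has integer entries; multiplying gives P = [[1, 0], [0, 2]].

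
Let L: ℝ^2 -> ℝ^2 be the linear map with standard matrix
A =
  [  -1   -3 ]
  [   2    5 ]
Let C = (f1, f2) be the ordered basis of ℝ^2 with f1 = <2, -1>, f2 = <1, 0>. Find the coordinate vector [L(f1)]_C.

<1, -1>

Compute L(f1) = A f1 = <1, -1> in standard coordinates.
Then write this in C-coordinates: solve for y in y_1 f1 + y_2 f2 = <1, -1>.
This gives y = <1, -1>, which is column 1 of [L]_C.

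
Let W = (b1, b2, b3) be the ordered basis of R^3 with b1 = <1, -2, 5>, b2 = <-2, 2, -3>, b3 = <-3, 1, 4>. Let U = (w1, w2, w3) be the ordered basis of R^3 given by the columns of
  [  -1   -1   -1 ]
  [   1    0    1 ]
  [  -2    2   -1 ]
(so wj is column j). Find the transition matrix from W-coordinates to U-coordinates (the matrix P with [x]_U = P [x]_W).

[[-1, 1, -1], [1, 0, 2], [-1, 1, 2]]

Let M have columns bj and N have columns wj. Then for every x, N [x]_U = x = M [x]_W, so P = N^(-1) M.
Since det N = 1, N^(-1) has integer entries; multiplying gives P = [[-1, 1, -1], [1, 0, 2], [-1, 1, 2]].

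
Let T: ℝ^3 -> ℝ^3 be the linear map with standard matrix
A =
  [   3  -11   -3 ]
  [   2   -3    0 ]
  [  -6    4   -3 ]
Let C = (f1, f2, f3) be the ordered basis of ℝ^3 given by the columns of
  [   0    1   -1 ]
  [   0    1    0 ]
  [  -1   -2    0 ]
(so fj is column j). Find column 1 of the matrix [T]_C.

(-3, 0, -3)

Column 1 of [T]_C is the C-coordinate vector of T(f1).
In standard coordinates T(f1) = A f1 = (3, 0, 3).
Converting to C: (3, 0, 3) = -3f1 + 0·f2 - 3f3, so the coordinate vector is (-3, 0, -3).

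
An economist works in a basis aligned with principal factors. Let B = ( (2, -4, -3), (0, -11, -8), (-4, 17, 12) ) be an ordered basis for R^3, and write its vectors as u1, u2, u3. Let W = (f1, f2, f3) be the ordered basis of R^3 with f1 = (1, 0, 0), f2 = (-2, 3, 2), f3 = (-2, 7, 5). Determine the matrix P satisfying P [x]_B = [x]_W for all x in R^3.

Column j of P is [uj]_W, since P maps B-coordinates to W-coordinates.
Expressing u1 in W: u1 = 2f1 + f2 - f3, so column 1 of P is (2, 1, -1).
Doing the same for each uj gives P = [[2, -2, 2], [1, 1, 1], [-1, -2, 2]].

[[2, -2, 2], [1, 1, 1], [-1, -2, 2]]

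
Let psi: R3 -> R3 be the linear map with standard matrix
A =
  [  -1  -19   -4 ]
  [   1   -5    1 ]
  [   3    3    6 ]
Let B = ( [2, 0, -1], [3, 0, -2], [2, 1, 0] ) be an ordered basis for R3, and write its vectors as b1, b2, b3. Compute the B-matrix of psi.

Let P have columns b1, ..., b3. Then [psi]_B = P^(-1) A P.
Here det P = 1, so P^(-1) is integer; computing A P first and then P^(-1)(A P) gives [[0, -3, -3], [0, 3, -3], [1, 1, -3]].

[[0, -3, -3], [0, 3, -3], [1, 1, -3]]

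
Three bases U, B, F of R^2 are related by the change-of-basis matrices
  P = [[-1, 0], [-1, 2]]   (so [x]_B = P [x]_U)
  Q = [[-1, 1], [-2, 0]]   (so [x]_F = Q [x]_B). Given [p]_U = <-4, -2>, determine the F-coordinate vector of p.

<-4, -8>

Composing the changes, [p]_F = Q P [p]_U.
Q P = [[0, 2], [2, 0]]; applying this to <-4, -2> gives <-4, -8>.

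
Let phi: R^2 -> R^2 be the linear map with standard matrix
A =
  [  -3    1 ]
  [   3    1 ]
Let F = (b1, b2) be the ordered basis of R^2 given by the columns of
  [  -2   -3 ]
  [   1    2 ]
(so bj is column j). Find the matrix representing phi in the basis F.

[[1, -1], [-3, -3]]

The j-th column of [phi]_F is [phi(bj)]_F.
phi(b1) = A b1 = (7, -5) = b1 - 3b2, so column 1 is (1, -3).
Repeating for b2 and assembling the columns gives [[1, -1], [-3, -3]].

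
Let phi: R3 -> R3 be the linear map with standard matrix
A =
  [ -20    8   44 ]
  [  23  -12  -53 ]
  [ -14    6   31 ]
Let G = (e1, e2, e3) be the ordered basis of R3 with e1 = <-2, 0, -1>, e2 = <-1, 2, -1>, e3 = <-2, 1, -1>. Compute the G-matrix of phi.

The j-th column of [phi]_G is [phi(ej)]_G.
phi(e1) = A e1 = <-4, 7, -3> = -2e1 + 2e2 + 3e3, so column 1 is <-2, 2, 3>.
Repeating for e2, e3 and assembling the columns gives [[-2, 1, 0], [2, 2, -2], [3, 2, -1]].

[[-2, 1, 0], [2, 2, -2], [3, 2, -1]]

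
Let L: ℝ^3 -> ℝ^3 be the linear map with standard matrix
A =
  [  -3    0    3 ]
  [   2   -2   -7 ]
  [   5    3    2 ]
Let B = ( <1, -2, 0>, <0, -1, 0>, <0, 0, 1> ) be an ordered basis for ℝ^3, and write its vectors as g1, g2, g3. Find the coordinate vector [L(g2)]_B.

<0, -2, -3>

Compute L(g2) = A g2 = <0, 2, -3> in standard coordinates.
Then write this in B-coordinates: solve for y in y_1 g1 + ... + y_3 g3 = <0, 2, -3>.
This gives y = <0, -2, -3>, which is column 2 of [L]_B.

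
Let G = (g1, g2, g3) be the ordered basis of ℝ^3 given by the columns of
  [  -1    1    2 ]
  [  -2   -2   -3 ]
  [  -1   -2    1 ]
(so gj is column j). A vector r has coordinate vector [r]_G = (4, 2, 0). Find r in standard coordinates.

By definition r = 4g1 + 2g2 + 0·g3.
Summing componentwise gives (-2, -12, -8).

(-2, -12, -8)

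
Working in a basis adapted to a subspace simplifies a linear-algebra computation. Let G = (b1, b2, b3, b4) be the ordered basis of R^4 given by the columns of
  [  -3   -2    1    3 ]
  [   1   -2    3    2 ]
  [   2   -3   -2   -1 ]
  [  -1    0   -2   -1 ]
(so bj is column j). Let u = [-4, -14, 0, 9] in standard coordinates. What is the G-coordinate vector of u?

[-3, 0, -1, -4]

We seek scalars with c_1 b1 + ... + c_4 b4 = u; equivalently solve M c = u where the columns of M are b1, ..., b4.
Gaussian elimination on [M | u] yields c = (-3, 0, -1, -4).
Check: -3b1 + 0·b2 - b3 - 4b4 = [-4, -14, 0, 9].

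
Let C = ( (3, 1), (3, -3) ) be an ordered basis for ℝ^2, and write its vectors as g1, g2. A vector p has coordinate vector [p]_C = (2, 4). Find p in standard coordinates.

(18, -10)

The coordinates say p = 2g1 + 4g2; adding the scaled basis vectors gives (18, -10).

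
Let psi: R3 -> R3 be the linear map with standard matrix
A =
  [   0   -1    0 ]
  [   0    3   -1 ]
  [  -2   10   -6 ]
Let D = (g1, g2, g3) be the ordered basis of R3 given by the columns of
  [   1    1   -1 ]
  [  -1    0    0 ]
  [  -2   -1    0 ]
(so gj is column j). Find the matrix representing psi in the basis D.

With P the matrix whose columns are g1, ..., g3, [psi]_D = P^(-1) A P.
Column by column: psi(g1) = A g1 = (1, -1, 0); its D-coordinates (1, -2, -2) give column 1.
Continuing for each basis vector yields [psi]_D = [[1, -1, 0], [-2, -2, -2], [-2, -3, -2]].

[[1, -1, 0], [-2, -2, -2], [-2, -3, -2]]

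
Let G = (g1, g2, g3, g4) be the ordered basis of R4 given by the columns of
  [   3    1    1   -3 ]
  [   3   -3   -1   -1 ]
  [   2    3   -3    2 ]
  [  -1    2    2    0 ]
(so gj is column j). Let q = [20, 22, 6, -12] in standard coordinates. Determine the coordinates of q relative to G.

[4, -1, -3, -4]

We seek scalars with c_1 g1 + ... + c_4 g4 = q; equivalently solve M c = q where the columns of M are g1, ..., g4.
Gaussian elimination on [M | q] yields c = (4, -1, -3, -4).
Check: 4g1 - g2 - 3g3 - 4g4 = [20, 22, 6, -12].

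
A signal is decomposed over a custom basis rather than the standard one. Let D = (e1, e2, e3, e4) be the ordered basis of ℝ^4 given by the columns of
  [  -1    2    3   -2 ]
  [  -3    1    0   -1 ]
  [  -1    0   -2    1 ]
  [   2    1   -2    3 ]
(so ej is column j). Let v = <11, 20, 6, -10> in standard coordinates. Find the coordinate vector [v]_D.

Write v = c_1 e1 + ... + c_4 e4 and solve for the c_i.
Solving this 4x4 system gives c = (-4, 4, -3, -4).
Check: -4e1 + 4e2 - 3e3 - 4e4 = <11, 20, 6, -10>.

<-4, 4, -3, -4>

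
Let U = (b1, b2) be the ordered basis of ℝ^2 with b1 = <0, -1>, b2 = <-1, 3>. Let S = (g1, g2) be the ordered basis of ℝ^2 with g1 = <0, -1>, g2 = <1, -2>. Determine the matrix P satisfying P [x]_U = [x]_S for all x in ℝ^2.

[[1, -1], [0, -1]]

Column j of P is [bj]_S, since P maps U-coordinates to S-coordinates.
Expressing b1 in S: b1 = g1 + 0·g2, so column 1 of P is <1, 0>.
Doing the same for each bj gives P = [[1, -1], [0, -1]].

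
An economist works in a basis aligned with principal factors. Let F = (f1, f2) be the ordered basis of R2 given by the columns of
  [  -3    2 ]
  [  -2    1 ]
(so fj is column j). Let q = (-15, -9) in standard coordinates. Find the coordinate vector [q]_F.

We seek scalars with c_1 f1 + c_2 f2 = q; equivalently solve M c = q where the columns of M are f1, f2.
System: -3c_1 + 2c_2 = -15, -2c_1 + c_2 = -9; solving gives c_1 = 3, c_2 = -3.
Check: 3f1 - 3f2 = (-15, -9).

(3, -3)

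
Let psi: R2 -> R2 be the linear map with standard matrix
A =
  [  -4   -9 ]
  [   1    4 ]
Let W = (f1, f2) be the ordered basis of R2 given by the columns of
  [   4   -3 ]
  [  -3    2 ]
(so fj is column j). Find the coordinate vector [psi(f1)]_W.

<2, -1>

Compute psi(f1) = A f1 = <11, -8> in standard coordinates.
Then write this in W-coordinates: solve for y in y_1 f1 + y_2 f2 = <11, -8>.
This gives y = <2, -1>, which is column 1 of [psi]_W.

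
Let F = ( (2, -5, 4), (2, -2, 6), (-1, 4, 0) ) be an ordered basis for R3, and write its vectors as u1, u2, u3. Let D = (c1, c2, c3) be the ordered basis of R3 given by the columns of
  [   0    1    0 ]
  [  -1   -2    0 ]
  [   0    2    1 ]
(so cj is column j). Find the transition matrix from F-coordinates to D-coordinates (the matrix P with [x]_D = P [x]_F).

[[1, -2, -2], [2, 2, -1], [0, 2, 2]]

Take x = uj: its F-coordinates are the j-th standard unit vector, so P e_j — column j of P — equals [uj]_D.
u1 = c1 + 2c2 + 0·c3, giving column 1 = (1, 2, 0); repeating for each j gives P = [[1, -2, -2], [2, 2, -1], [0, 2, 2]].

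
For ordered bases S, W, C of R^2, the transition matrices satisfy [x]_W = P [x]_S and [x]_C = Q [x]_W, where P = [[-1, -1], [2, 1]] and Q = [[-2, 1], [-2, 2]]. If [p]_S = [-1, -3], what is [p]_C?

[-13, -18]

Apply P to get W-coordinates [4, -5], then Q to get C-coordinates.
The result is [p]_C = [-13, -18].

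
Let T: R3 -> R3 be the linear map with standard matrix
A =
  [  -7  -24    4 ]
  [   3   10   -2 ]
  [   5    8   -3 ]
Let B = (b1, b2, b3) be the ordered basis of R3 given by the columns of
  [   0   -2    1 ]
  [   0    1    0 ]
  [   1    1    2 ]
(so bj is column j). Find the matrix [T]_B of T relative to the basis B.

Let P have columns b1, ..., b3. Then [T]_B = P^(-1) A P.
Here det P = -1, so P^(-1) is integer; computing A P first and then P^(-1)(A P) gives [[-1, -3, 2], [-2, 2, -1], [0, -2, -1]].

[[-1, -3, 2], [-2, 2, -1], [0, -2, -1]]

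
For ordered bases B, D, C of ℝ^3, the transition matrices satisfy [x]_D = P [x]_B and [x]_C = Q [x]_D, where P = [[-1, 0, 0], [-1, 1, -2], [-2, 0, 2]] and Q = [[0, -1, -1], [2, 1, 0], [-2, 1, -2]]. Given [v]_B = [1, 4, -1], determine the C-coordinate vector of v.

Apply P to get D-coordinates [-1, 5, -4], then Q to get C-coordinates.
The result is [v]_C = [-1, 3, 15].

[-1, 3, 15]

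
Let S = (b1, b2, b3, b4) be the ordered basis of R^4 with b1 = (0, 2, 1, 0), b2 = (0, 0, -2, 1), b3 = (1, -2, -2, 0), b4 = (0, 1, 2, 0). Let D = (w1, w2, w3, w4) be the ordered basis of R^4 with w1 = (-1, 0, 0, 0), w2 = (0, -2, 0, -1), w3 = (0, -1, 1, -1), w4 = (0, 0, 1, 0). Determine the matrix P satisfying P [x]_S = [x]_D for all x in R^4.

[[0, 0, -1, 0], [-2, 1, 2, -1], [2, -2, -2, 1], [-1, 0, 0, 1]]

Column j of P is [bj]_D, since P maps S-coordinates to D-coordinates.
Expressing b1 in D: b1 = 0·w1 - 2w2 + 2w3 - w4, so column 1 of P is (0, -2, 2, -1).
Doing the same for each bj gives P = [[0, 0, -1, 0], [-2, 1, 2, -1], [2, -2, -2, 1], [-1, 0, 0, 1]].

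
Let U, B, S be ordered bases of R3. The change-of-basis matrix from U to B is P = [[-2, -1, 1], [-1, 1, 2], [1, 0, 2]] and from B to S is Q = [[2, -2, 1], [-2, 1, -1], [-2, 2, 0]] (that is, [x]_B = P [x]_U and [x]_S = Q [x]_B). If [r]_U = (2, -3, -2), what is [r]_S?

Composing the changes, [r]_S = Q P [r]_U.
Q P = [[-1, -4, 0], [2, 3, -2], [2, 4, 2]]; applying this to (2, -3, -2) gives (10, -1, -12).

(10, -1, -12)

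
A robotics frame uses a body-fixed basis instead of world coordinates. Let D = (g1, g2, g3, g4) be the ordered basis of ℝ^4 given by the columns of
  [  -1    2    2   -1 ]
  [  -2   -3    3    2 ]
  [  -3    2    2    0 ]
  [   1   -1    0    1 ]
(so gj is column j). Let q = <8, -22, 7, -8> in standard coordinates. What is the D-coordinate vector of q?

[q]_D is the unique c with M c = q, where M has columns g1, ..., g4.
Row-reducing the augmented matrix [M | q] gives c = (-1, 4, -2, -3).
Check: -g1 + 4g2 - 2g3 - 3g4 = <8, -22, 7, -8>.

<-1, 4, -2, -3>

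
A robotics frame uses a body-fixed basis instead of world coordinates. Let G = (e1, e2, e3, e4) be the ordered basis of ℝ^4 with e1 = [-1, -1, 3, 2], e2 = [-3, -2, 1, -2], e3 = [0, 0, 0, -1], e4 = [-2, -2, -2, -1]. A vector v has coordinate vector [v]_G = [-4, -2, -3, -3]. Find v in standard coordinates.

By definition v = -4e1 - 2e2 - 3e3 - 3e4.
Summing componentwise gives [16, 14, -8, 2].

[16, 14, -8, 2]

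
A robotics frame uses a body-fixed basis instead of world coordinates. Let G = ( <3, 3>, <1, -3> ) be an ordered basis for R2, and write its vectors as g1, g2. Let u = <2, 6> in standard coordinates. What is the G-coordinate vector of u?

We seek scalars with c_1 g1 + c_2 g2 = u; equivalently solve M c = u where the columns of M are g1, g2.
System: 3c_1 + c_2 = 2, 3c_1 - 3c_2 = 6; solving gives c_1 = 1, c_2 = -1.
Check: g1 - g2 = <2, 6>.

<1, -1>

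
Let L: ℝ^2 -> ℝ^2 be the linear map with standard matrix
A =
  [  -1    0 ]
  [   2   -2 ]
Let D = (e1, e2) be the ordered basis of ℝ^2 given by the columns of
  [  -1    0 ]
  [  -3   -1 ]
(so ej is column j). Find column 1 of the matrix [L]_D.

<-1, -1>

Column 1 of [L]_D is the D-coordinate vector of L(e1).
In standard coordinates L(e1) = A e1 = <1, 4>.
Converting to D: <1, 4> = -e1 - e2, so the coordinate vector is <-1, -1>.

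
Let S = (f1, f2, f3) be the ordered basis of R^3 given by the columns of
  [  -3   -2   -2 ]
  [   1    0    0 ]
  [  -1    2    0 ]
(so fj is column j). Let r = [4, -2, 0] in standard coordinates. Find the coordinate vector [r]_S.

We seek scalars with c_1 f1 + ... + c_3 f3 = r; equivalently solve M c = r where the columns of M are f1, ..., f3.
Solving this 3x3 system gives c = (-2, -1, 2).
Check: -2f1 - f2 + 2f3 = [4, -2, 0].

[-2, -1, 2]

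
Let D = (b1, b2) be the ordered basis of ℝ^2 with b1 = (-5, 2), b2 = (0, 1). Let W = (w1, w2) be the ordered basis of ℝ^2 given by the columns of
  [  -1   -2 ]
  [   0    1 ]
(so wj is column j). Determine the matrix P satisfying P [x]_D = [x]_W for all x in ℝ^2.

Column j of P is [bj]_W, since P maps D-coordinates to W-coordinates.
Expressing b1 in W: b1 = w1 + 2w2, so column 1 of P is (1, 2).
Doing the same for each bj gives P = [[1, -2], [2, 1]].

[[1, -2], [2, 1]]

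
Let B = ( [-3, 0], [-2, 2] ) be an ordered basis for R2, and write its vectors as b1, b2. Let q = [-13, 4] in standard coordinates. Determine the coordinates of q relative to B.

[3, 2]

[q]_B is the unique c with M c = q, where M has columns b1, b2.
System: -3c_1 - 2c_2 = -13, 0c_1 + 2c_2 = 4; solving gives c_1 = 3, c_2 = 2.
Check: 3b1 + 2b2 = [-13, 4].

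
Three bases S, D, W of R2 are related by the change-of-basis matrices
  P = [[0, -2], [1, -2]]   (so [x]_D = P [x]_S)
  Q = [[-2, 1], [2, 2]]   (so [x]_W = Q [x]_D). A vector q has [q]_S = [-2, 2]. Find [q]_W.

[2, -20]

Apply P to get D-coordinates [-4, -6], then Q to get W-coordinates.
The result is [q]_W = [2, -20].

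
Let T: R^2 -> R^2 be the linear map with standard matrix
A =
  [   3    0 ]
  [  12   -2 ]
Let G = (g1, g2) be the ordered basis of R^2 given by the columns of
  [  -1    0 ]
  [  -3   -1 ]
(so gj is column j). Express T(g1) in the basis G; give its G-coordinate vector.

Column 1 of [T]_G is the G-coordinate vector of T(g1).
In standard coordinates T(g1) = A g1 = <-3, -6>.
Converting to G: <-3, -6> = 3g1 - 3g2, so the coordinate vector is <3, -3>.

<3, -3>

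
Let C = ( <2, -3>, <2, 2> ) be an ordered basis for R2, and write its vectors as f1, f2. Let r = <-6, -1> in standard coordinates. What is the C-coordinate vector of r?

<-1, -2>

Write r = c_1 f1 + c_2 f2 and solve for the c_i.
System: 2c_1 + 2c_2 = -6, -3c_1 + 2c_2 = -1; solving gives c_1 = -1, c_2 = -2.
Check: -f1 - 2f2 = <-6, -1>.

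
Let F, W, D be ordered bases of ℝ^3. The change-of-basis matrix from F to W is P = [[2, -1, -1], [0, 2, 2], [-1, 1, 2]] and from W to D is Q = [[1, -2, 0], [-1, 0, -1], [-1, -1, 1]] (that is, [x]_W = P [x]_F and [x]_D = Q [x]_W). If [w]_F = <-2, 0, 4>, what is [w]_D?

First [w]_W = P [w]_F = <-8, 8, 10>.
Then [w]_D = Q [w]_W = <-24, -2, 10>.

<-24, -2, 10>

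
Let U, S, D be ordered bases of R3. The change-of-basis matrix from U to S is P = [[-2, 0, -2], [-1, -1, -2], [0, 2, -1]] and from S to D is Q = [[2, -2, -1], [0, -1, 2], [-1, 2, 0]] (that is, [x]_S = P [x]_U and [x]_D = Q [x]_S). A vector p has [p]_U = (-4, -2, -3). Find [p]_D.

Apply P to get S-coordinates (14, 12, -1), then Q to get D-coordinates.
The result is [p]_D = (5, -14, 10).

(5, -14, 10)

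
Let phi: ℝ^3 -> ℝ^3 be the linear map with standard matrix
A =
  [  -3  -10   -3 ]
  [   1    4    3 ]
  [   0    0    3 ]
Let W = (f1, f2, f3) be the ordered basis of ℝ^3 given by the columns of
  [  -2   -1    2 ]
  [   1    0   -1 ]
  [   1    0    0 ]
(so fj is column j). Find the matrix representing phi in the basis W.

[[3, 0, 0], [-3, -1, 0], [-2, 1, 2]]

Let P have columns f1, ..., f3. Then [phi]_W = P^(-1) A P.
Here det P = 1, so P^(-1) is integer; computing A P first and then P^(-1)(A P) gives [[3, 0, 0], [-3, -1, 0], [-2, 1, 2]].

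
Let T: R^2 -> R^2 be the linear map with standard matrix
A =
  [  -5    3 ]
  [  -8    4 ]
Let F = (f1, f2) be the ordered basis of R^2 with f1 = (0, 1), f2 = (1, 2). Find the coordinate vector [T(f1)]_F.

(-2, 3)

Column 1 of [T]_F is the F-coordinate vector of T(f1).
In standard coordinates T(f1) = A f1 = (3, 4).
Converting to F: (3, 4) = -2f1 + 3f2, so the coordinate vector is (-2, 3).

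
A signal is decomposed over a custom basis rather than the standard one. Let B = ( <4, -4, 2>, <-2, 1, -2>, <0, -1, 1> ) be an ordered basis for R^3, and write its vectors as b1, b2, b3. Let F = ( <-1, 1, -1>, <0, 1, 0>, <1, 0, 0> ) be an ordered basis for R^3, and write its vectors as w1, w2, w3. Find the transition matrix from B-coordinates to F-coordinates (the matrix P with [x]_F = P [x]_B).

Let M have columns bj and N have columns wj. Then for every x, N [x]_F = x = M [x]_B, so P = N^(-1) M.
Since det N = 1, N^(-1) has integer entries; multiplying gives P = [[-2, 2, -1], [-2, -1, 0], [2, 0, -1]].

[[-2, 2, -1], [-2, -1, 0], [2, 0, -1]]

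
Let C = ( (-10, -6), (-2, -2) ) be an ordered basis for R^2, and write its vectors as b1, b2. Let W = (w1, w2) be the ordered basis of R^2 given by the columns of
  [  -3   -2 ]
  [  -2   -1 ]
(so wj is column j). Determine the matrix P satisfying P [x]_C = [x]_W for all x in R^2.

Column j of P is [bj]_W, since P maps C-coordinates to W-coordinates.
Expressing b1 in W: b1 = 2w1 + 2w2, so column 1 of P is (2, 2).
Doing the same for each bj gives P = [[2, 2], [2, -2]].

[[2, 2], [2, -2]]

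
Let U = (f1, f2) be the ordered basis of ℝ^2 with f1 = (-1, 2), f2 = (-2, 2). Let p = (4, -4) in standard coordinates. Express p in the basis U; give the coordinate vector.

We seek scalars with c_1 f1 + c_2 f2 = p; equivalently solve M c = p where the columns of M are f1, f2.
System: -c_1 - 2c_2 = 4, 2c_1 + 2c_2 = -4; solving gives c_1 = 0, c_2 = -2.
Check: 0·f1 - 2f2 = (4, -4).

(0, -2)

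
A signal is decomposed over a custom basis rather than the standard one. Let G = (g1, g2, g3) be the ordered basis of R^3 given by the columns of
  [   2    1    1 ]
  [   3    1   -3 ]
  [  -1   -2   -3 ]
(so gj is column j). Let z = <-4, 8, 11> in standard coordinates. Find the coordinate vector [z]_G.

[z]_G is the unique c with M c = z, where M has columns g1, ..., g3.
Solving this 3x3 system gives c = (0, -1, -3).
Check: 0·g1 - g2 - 3g3 = <-4, 8, 11>.

<0, -1, -3>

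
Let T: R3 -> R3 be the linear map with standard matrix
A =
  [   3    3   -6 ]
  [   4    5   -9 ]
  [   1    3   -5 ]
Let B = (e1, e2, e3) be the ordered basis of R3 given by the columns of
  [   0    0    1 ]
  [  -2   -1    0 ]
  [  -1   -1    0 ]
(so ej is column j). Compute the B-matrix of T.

The j-th column of [T]_B is [T(ej)]_B.
T(e1) = A e1 = (0, -1, -1) = 0·e1 + e2 + 0·e3, so column 1 is (0, 1, 0).
Repeating for e2, e3 and assembling the columns gives [[0, -2, -3], [1, 0, 2], [0, 3, 3]].

[[0, -2, -3], [1, 0, 2], [0, 3, 3]]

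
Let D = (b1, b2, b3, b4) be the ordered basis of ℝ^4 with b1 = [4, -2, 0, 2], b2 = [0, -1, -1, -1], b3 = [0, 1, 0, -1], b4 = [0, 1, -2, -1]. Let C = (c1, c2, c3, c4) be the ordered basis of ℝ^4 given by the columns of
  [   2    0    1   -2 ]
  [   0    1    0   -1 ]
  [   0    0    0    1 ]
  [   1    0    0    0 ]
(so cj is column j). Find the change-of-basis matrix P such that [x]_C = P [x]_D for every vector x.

Let M have columns bj and N have columns cj. Then for every x, N [x]_C = x = M [x]_D, so P = N^(-1) M.
Since det N = 1, N^(-1) has integer entries; multiplying gives P = [[2, -1, -1, -1], [-2, -2, 1, -1], [0, 0, 2, -2], [0, -1, 0, -2]].

[[2, -1, -1, -1], [-2, -2, 1, -1], [0, 0, 2, -2], [0, -1, 0, -2]]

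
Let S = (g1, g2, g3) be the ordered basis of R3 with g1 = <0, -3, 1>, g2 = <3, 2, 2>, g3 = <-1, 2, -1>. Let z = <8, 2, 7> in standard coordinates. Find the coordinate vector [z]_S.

<2, 3, 1>

Write z = c_1 g1 + ... + c_3 g3 and solve for the c_i.
Solving this 3x3 system gives c = (2, 3, 1).
Check: 2g1 + 3g2 + g3 = <8, 2, 7>.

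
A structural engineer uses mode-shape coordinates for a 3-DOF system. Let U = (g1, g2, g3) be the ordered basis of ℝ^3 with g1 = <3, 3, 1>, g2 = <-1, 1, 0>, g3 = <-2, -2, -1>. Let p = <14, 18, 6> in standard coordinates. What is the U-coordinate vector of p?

<4, 2, -2>

Write p = c_1 g1 + ... + c_3 g3 and solve for the c_i.
Solving this 3x3 system gives c = (4, 2, -2).
Check: 4g1 + 2g2 - 2g3 = <14, 18, 6>.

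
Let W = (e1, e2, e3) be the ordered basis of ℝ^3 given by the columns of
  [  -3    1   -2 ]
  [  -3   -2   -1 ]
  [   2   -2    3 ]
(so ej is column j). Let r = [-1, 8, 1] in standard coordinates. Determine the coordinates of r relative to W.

We seek scalars with c_1 e1 + ... + c_3 e3 = r; equivalently solve M c = r where the columns of M are e1, ..., e3.
Solving this 3x3 system gives c = (1, -4, -3).
Check: e1 - 4e2 - 3e3 = [-1, 8, 1].

[1, -4, -3]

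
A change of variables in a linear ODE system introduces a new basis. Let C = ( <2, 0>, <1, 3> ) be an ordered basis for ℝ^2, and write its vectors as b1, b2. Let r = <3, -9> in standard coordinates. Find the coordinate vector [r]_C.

<3, -3>

[r]_C is the unique c with M c = r, where M has columns b1, b2.
System: 2c_1 + c_2 = 3, 0c_1 + 3c_2 = -9; solving gives c_1 = 3, c_2 = -3.
Check: 3b1 - 3b2 = <3, -9>.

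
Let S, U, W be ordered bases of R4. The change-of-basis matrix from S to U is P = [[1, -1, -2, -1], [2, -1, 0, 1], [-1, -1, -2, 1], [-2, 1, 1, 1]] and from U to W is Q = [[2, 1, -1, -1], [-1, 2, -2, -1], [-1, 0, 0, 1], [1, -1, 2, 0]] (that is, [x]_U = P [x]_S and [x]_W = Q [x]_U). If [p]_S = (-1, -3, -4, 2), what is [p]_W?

(8, -27, -11, 33)

Composing the changes, [p]_W = Q P [p]_S.
Q P = [[7, -3, -3, -3], [7, 0, 5, 0], [-3, 2, 3, 2], [-3, -2, -6, 0]]; applying this to (-1, -3, -4, 2) gives (8, -27, -11, 33).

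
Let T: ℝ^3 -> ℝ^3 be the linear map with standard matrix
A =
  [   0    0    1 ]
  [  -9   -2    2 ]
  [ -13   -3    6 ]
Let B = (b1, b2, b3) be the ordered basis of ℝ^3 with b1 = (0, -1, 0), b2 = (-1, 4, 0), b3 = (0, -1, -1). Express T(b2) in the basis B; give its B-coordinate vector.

Compute T(b2) = A b2 = (0, 1, 1) in standard coordinates.
Then write this in B-coordinates: solve for y in y_1 b1 + ... + y_3 b3 = (0, 1, 1).
This gives y = (0, 0, -1), which is column 2 of [T]_B.

(0, 0, -1)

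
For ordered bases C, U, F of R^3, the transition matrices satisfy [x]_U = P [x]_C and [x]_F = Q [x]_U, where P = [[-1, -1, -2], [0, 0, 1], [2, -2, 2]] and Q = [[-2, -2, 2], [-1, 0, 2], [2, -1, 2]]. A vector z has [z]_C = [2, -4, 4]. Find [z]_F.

First [z]_U = P [z]_C = [-6, 4, 20].
Then [z]_F = Q [z]_U = [44, 46, 24].

[44, 46, 24]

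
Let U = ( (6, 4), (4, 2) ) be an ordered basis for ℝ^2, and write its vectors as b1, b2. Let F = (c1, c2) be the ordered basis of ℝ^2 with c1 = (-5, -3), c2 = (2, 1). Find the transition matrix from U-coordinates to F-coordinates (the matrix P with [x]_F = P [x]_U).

[[-2, 0], [-2, 2]]

Column j of P is [bj]_F, since P maps U-coordinates to F-coordinates.
Expressing b1 in F: b1 = -2c1 - 2c2, so column 1 of P is (-2, -2).
Doing the same for each bj gives P = [[-2, 0], [-2, 2]].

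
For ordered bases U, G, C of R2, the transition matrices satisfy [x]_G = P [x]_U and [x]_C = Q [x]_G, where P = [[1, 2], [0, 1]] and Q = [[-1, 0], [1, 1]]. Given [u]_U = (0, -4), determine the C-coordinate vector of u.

(8, -12)

Apply P to get G-coordinates (-8, -4), then Q to get C-coordinates.
The result is [u]_C = (8, -12).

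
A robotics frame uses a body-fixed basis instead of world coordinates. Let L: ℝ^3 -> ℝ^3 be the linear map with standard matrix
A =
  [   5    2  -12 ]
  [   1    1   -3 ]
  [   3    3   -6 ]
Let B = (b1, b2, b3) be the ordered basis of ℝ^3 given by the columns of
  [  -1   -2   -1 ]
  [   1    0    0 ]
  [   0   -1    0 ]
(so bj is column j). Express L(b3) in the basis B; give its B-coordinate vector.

Compute L(b3) = A b3 = (-5, -1, -3) in standard coordinates.
Then write this in B-coordinates: solve for y in y_1 b1 + ... + y_3 b3 = (-5, -1, -3).
This gives y = (-1, 3, 0), which is column 3 of [L]_B.

(-1, 3, 0)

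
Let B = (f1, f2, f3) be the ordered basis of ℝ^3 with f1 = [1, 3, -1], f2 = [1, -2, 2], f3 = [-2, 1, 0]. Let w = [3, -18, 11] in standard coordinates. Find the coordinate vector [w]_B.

[-3, 4, -1]

Write w = c_1 f1 + ... + c_3 f3 and solve for the c_i.
Gaussian elimination on [M | w] yields c = (-3, 4, -1).
Check: -3f1 + 4f2 - f3 = [3, -18, 11].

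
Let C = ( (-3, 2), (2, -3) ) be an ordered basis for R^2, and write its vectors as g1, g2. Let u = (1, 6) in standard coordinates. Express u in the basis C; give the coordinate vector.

We seek scalars with c_1 g1 + c_2 g2 = u; equivalently solve M c = u where the columns of M are g1, g2.
System: -3c_1 + 2c_2 = 1, 2c_1 - 3c_2 = 6; solving gives c_1 = -3, c_2 = -4.
Check: -3g1 - 4g2 = (1, 6).

(-3, -4)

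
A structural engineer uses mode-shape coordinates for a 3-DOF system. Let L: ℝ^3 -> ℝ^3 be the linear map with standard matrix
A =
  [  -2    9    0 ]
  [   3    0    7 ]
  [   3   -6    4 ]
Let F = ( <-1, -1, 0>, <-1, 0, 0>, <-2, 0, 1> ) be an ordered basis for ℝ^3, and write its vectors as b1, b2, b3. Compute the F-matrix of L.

With P the matrix whose columns are b1, ..., b3, [L]_F = P^(-1) A P.
Column by column: L(b1) = A b1 = <-7, -3, 3>; its F-coordinates <3, -2, 3> give column 1.
Continuing for each basis vector yields [L]_F = [[3, 3, -1], [-2, 1, 1], [3, -3, -2]].

[[3, 3, -1], [-2, 1, 1], [3, -3, -2]]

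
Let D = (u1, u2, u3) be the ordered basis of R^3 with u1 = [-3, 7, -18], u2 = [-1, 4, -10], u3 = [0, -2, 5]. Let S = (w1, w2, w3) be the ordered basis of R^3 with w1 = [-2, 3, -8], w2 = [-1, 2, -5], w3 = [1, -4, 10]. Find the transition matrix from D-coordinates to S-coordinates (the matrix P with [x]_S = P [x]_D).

[[1, 0, 0], [0, 0, 1], [-1, -1, 1]]

Column j of P is [uj]_S, since P maps D-coordinates to S-coordinates.
Expressing u1 in S: u1 = w1 + 0·w2 - w3, so column 1 of P is [1, 0, -1].
Doing the same for each uj gives P = [[1, 0, 0], [0, 0, 1], [-1, -1, 1]].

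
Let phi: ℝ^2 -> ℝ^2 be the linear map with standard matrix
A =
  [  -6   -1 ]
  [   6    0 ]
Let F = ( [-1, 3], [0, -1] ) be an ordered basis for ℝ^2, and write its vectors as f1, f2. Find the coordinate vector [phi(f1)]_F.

Column 1 of [phi]_F is the F-coordinate vector of phi(f1).
In standard coordinates phi(f1) = A f1 = [3, -6].
Converting to F: [3, -6] = -3f1 - 3f2, so the coordinate vector is [-3, -3].

[-3, -3]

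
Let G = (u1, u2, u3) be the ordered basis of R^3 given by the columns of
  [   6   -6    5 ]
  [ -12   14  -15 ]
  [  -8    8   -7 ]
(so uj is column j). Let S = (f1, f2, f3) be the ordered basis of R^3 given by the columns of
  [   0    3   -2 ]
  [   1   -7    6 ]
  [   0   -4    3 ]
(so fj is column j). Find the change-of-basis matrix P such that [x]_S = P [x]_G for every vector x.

Take x = uj: its G-coordinates are the j-th standard unit vector, so P e_j — column j of P — equals [uj]_S.
u1 = 2f1 + 2f2 + 0·f3, giving column 1 = <2, 2, 0>; repeating for each j gives P = [[2, 0, -2], [2, -2, 1], [0, 0, -1]].

[[2, 0, -2], [2, -2, 1], [0, 0, -1]]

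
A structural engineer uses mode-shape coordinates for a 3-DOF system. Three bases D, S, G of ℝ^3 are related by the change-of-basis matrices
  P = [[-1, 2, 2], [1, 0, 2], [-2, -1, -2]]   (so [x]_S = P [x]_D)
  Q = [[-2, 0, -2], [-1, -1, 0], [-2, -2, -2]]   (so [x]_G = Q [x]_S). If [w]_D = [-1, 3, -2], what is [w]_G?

[-12, 2, -2]

First [w]_S = P [w]_D = [3, -5, 3].
Then [w]_G = Q [w]_S = [-12, 2, -2].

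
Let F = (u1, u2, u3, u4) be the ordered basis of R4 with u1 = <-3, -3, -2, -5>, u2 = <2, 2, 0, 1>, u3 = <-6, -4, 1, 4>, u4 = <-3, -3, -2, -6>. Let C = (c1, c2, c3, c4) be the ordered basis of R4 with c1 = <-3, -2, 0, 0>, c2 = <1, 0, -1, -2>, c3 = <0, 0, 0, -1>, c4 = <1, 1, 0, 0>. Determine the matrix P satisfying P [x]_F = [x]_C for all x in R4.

Column j of P is [uj]_C, since P maps F-coordinates to C-coordinates.
Expressing u1 in C: u1 = 2c1 + 2c2 + c3 + c4, so column 1 of P is <2, 2, 1, 1>.
Doing the same for each uj gives P = [[2, 0, 1, 2], [2, 0, -1, 2], [1, -1, -2, 2], [1, 2, -2, 1]].

[[2, 0, 1, 2], [2, 0, -1, 2], [1, -1, -2, 2], [1, 2, -2, 1]]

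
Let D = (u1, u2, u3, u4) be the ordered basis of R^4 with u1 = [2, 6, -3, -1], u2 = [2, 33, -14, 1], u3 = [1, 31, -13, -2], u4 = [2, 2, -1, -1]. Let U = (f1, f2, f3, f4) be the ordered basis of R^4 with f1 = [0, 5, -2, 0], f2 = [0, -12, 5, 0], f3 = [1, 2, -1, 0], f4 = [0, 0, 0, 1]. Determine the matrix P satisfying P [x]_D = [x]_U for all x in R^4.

Take x = uj: its D-coordinates are the j-th standard unit vector, so P e_j — column j of P — equals [uj]_U.
u1 = -2f1 - f2 + 2f3 - f4, giving column 1 = [-2, -1, 2, -1]; repeating for each j gives P = [[-2, 1, 1, 2], [-1, -2, -2, 1], [2, 2, 1, 2], [-1, 1, -2, -1]].

[[-2, 1, 1, 2], [-1, -2, -2, 1], [2, 2, 1, 2], [-1, 1, -2, -1]]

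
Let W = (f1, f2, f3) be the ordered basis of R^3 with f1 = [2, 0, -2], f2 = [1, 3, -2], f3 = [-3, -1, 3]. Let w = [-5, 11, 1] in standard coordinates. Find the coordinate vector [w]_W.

[-3, 4, 1]

Write w = c_1 f1 + ... + c_3 f3 and solve for the c_i.
Gaussian elimination on [M | w] yields c = (-3, 4, 1).
Check: -3f1 + 4f2 + f3 = [-5, 11, 1].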